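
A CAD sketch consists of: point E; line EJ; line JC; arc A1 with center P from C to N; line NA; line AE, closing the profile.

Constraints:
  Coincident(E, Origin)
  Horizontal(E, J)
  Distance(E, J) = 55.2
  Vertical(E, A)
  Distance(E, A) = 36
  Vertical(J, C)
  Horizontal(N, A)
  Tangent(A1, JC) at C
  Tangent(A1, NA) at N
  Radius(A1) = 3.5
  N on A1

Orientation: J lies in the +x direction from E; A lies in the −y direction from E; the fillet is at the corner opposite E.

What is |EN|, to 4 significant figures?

63.00

The virtual corner opposite E is at (55.20, -36.00). Since A1 is tangent to JC there, PC ⟂ JC and tangency of A1 to NA means the radius PN is perpendicular to NA, with radius 3.5, so the center P sits 3.5 in from both sides at P = (51.70, -32.50). That places the tangent points at C = (55.20, -32.50) on JC and N = (51.70, -36.00) on NA. Then |EN| = |N − E| = 63.00.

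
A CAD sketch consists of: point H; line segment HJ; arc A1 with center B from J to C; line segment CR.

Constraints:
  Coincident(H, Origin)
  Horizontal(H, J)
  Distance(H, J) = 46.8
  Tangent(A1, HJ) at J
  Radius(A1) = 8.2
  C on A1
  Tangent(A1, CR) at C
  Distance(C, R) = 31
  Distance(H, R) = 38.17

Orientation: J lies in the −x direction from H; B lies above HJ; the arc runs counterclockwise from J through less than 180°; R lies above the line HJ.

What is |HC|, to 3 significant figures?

40.0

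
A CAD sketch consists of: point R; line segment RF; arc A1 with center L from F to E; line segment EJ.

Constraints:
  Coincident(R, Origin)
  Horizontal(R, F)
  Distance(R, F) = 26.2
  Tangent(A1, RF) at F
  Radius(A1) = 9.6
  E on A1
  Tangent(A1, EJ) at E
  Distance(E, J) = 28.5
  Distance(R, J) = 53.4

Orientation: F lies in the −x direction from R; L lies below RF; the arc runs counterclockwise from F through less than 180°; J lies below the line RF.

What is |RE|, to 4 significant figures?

36.80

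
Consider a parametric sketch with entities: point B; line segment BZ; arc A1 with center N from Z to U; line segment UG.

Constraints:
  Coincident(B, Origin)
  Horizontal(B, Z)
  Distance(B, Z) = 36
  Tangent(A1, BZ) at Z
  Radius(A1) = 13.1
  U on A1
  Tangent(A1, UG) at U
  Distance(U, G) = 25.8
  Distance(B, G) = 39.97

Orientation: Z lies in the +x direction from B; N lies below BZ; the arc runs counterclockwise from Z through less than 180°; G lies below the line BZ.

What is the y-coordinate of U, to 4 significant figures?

-10.45

Checks: |NU| = 13.10 ✓; ∠(NU, UG) = 90.00° ✓; |UG| = 25.80 ✓; |BG| = 39.97 ✓.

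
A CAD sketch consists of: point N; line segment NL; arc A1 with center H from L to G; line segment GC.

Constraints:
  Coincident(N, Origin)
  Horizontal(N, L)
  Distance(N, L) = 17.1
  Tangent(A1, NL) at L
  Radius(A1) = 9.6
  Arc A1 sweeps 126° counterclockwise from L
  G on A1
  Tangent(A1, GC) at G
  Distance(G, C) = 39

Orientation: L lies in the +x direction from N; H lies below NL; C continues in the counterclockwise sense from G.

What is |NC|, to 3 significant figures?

56.8

On A1, L sits at bearing 90° from H; a 126° counterclockwise sweep puts G at bearing 216°, so G = H + 9.6·(cos 216°, sin 216°) = (9.33, -15.2). The tangent condition forces HG to be normal to GC, so GC runs along (−sin 216°, cos 216°); with |GC| = 39.0, C = (32.3, -46.8). Then |NC| = |C − N| = 56.8.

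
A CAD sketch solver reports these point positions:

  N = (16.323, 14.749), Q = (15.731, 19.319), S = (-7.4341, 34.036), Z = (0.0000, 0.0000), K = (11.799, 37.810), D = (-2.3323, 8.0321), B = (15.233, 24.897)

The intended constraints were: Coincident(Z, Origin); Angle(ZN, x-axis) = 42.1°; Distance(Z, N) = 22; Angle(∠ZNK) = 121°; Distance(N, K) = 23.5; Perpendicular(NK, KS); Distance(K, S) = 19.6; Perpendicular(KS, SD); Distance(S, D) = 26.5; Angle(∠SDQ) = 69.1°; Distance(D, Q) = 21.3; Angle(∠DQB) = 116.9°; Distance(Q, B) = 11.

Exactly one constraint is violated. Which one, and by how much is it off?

Distance(Q, B) = 11 — off by 5.40.

Z = (0.00, 0.00) ✓; ZN at 42.10° ✓; |ZN| = 22.00 ✓; ∠ZNK = 121.0° ✓; |NK| = 23.50 ✓; ∠(NK, KS) = 90.00° ✓; |KS| = 19.60 ✓; ∠(KS, SD) = 90.00° ✓; |SD| = 26.50 ✓; ∠SDQ = 69.10° ✓; |DQ| = 21.30 ✓; ∠DQB = 116.9° ✓; |QB| = 5.600 ✗.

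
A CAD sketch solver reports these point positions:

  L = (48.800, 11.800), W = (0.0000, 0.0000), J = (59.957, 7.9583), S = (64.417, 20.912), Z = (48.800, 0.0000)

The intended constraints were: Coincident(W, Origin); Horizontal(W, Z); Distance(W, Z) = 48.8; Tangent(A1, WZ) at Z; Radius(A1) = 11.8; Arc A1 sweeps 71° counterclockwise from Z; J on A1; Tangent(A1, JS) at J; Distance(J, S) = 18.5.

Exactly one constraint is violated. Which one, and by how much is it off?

Distance(J, S) = 18.5 — off by 4.80.

W = (0.00, 0.00) ✓; W.y = 0.00, Z.y = 0.00 ✓; |WZ| = 48.80 ✓; ∠(LZ, ZW) = 90.00° ✓; |LZ| = 11.80 ✓; bearing(L→J) − bearing(L→Z) = 71.00° ✓; |LJ| = 11.80 ✓; ∠(LJ, JS) = 90.00° ✓; |JS| = 13.70 ✗.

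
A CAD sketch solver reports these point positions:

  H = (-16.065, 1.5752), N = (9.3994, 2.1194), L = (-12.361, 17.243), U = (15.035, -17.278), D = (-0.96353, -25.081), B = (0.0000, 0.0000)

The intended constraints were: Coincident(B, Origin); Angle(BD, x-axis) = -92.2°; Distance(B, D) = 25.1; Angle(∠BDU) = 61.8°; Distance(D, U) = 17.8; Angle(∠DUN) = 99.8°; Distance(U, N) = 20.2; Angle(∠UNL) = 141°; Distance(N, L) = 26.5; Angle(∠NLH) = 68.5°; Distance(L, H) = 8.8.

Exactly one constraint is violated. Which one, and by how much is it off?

Distance(L, H) = 8.8 — off by 7.30.

B = (0.00, 0.00) ✓; BD at -92.20° ✓; |BD| = 25.10 ✓; ∠BDU = 61.80° ✓; |DU| = 17.80 ✓; ∠DUN = 99.80° ✓; |UN| = 20.20 ✓; ∠UNL = 141.0° ✓; |NL| = 26.50 ✓; ∠NLH = 68.50° ✓; |LH| = 16.10 ✗.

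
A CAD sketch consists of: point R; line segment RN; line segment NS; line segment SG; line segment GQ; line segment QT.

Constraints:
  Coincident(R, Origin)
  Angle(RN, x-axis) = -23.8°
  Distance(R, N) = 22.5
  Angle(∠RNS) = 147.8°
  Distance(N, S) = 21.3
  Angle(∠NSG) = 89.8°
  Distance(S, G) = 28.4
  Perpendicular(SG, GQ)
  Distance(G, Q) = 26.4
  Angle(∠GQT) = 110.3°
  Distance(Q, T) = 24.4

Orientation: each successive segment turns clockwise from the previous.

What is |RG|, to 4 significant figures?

43.46

∠RNS = 147.8° gives NS at -56.00° from the x-axis; with |NS| = 21.3, S = (32.50, -26.74). ∠NSG = 89.8° gives SG at -146.2° from the x-axis; with |SG| = 28.4, G = (8.897, -42.54). Then |RG| = |G − R| = 43.46.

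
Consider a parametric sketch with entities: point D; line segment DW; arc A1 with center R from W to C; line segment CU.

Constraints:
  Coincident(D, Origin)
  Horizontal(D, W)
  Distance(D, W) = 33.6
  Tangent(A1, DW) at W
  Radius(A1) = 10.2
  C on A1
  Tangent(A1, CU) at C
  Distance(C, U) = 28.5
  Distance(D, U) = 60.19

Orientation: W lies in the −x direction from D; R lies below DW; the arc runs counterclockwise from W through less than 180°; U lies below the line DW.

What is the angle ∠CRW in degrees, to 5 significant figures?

82.698°

Checks: D = (0.00, 0.00) ✓; |RC| = 10.20 ✓; ∠(RC, CU) = 90.00° ✓; |CU| = 28.50 ✓; |DU| = 60.19 ✓.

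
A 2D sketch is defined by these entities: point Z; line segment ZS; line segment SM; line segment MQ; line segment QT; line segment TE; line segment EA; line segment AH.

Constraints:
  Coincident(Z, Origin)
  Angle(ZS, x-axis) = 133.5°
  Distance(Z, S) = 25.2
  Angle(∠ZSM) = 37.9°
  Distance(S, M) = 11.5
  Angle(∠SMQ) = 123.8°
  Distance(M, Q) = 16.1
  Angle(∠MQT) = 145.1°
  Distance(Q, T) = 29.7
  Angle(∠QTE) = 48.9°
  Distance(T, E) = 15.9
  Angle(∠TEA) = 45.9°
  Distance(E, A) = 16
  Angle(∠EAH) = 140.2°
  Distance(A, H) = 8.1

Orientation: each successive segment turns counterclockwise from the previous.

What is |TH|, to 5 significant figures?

12.781

Z is at the origin; ZS runs at 133.5° with length 25.2, so S = (-17.347, 18.279). ∠ZSM = 37.9° gives SM at -84.400° from the x-axis; with |SM| = 11.5, M = (-16.224, 6.8343). ∠SMQ = 123.8° gives MQ at -28.200° from the x-axis; with |MQ| = 16.1, Q = (-2.0353, -0.77375). ∠MQT = 145.1° gives QT at 6.7000° from the x-axis; with |QT| = 29.7, T = (27.462, 2.6914). ∠QTE = 48.9° gives TE at 137.80° from the x-axis; with |TE| = 15.9, E = (15.683, 13.372). ∠TEA = 45.9° gives EA at -88.100° from the x-axis; with |EA| = 16.0, A = (16.214, -2.6195). ∠EAH = 140.2° gives AH at -48.300° from the x-axis; with |AH| = 8.1, H = (21.602, -8.6672). Then |TH| = |H − T| = 12.781.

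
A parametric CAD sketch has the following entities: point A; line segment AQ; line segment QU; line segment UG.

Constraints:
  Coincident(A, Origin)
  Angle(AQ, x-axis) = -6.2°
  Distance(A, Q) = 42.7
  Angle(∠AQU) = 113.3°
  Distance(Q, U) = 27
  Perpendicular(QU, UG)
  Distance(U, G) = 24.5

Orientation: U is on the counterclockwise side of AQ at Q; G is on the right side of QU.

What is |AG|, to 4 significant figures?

77.37

A is at the origin; AQ runs at -6.2° with length 42.7, so Q = 42.7·(cos -6.2°, sin -6.2°) = (42.45, -4.612). ∠AQU = 113.3°, so QU runs at -6.2° + (180° − 113.3°) = 60.50° from the x-axis; with |QU| = 27.0, U = Q + 27.0·(cos 60.50°, sin 60.50°) = (55.75, 18.89). The perpendicularity gives UG at right angles to QU; with |UG| = 24.5 on the right of QU, G = U + 24.5·(0.8704, -0.4924) = (77.07, 6.824). Then |AG| = |G − A| = 77.37.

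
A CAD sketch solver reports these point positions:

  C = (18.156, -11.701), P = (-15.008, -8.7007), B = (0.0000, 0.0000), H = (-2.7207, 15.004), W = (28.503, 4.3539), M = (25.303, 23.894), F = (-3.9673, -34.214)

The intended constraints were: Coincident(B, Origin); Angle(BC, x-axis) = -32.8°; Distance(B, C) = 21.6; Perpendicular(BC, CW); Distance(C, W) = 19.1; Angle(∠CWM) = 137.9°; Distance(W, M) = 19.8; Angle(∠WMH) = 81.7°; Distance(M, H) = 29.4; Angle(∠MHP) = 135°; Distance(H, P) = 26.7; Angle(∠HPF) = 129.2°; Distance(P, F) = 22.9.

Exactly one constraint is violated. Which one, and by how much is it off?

Distance(P, F) = 22.9 — off by 4.90.

B = (0.00, 0.00) ✓; BC at -32.80° ✓; |BC| = 21.60 ✓; ∠(BC, CW) = 90.00° ✓; |CW| = 19.10 ✓; ∠CWM = 137.9° ✓; |WM| = 19.80 ✓; ∠WMH = 81.70° ✓; |MH| = 29.40 ✓; ∠MHP = 135.0° ✓; |HP| = 26.70 ✓; ∠HPF = 129.2° ✓; |PF| = 27.80 ✗.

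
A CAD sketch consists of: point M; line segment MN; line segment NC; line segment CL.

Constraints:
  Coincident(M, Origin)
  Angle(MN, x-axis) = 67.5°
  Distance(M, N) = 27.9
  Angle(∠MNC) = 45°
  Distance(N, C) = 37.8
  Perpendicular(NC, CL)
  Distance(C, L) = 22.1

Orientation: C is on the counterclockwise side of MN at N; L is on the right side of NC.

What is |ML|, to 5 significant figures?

45.565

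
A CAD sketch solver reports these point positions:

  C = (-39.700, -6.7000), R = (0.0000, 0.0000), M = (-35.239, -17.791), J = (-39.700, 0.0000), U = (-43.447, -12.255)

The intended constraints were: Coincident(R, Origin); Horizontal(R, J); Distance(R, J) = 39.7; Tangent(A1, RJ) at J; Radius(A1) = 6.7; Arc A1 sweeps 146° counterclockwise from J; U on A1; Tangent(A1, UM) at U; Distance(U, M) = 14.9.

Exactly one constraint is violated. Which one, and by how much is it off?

Distance(U, M) = 14.9 — off by 5.00.

R = (0.00, 0.00) ✓; R.y = 0.00, J.y = 0.00 ✓; |RJ| = 39.70 ✓; ∠(CJ, JR) = 90.00° ✓; |CJ| = 6.700 ✓; bearing(C→U) − bearing(C→J) = 146.0° ✓; |CU| = 6.701 ✓; ∠(CU, UM) = 90.00° ✓; |UM| = 9.900 ✗.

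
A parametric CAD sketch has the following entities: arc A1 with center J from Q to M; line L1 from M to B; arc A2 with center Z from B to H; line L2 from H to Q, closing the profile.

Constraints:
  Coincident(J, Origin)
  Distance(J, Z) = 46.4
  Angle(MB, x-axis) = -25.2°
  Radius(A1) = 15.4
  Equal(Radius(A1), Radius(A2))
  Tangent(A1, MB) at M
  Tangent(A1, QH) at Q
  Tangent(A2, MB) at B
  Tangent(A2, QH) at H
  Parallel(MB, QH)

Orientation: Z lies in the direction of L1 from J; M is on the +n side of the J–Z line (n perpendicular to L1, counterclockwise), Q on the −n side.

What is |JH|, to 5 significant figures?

48.889

The slot axis is L1's direction at -25.2°, so u = (cos -25.2°, sin -25.2°) = (0.90483, -0.42578) and n = (−sin -25.2°, cos -25.2°) = (0.42578, 0.90483). J is at the origin and Z lies 46.4 along u from J, so Z = 46.4·u = (41.984, -19.756). Tangency of A1 to both parallel lines with radius 15.4 puts M and Q at J ± 15.4·n: M = (6.5570, 13.934), Q = (-6.5570, -13.934). Equal radii place B and H the same way about Z: B = Z + 15.4·n = (48.541, -5.8218), H = Z − 15.4·n = (35.427, -33.690). Then |JH| = |H − J| = 48.889.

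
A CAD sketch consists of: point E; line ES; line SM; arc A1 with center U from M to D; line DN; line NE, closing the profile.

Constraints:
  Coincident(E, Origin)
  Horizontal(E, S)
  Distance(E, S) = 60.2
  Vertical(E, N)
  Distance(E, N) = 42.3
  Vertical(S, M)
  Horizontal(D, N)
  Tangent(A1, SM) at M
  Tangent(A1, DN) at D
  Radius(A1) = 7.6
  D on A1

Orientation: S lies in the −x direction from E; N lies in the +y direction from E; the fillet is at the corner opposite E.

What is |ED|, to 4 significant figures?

67.50

E is at the origin; E and S share the same y with |ES| = 60.2 and S on the −x side, so S = (-60.20, 0.000). EN is vertical with |EN| = 42.3 and N on the +y side, so N = (0.000, 42.30). The virtual corner opposite E is at (-60.20, 42.30). A1 meets SM tangentially, so UM is at right angles to SM and since A1 is tangent to DN there, UD ⟂ DN, with radius 7.6, so the center U sits 7.6 in from both sides at U = (-52.60, 34.70). That places the tangent points at M = (-60.20, 34.70) on SM and D = (-52.60, 42.30) on DN. Then |ED| = |D − E| = 67.50.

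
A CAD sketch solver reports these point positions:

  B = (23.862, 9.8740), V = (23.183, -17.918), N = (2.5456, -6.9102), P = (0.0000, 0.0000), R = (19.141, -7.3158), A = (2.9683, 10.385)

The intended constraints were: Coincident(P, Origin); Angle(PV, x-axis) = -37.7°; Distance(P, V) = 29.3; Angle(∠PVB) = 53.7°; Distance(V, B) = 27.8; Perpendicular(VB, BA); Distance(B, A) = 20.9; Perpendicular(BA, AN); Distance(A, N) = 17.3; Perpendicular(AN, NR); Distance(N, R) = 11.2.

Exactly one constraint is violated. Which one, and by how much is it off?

Distance(N, R) = 11.2 — off by 5.40.

P = (0.00, 0.00) ✓; PV at -37.70° ✓; |PV| = 29.30 ✓; ∠PVB = 53.70° ✓; |VB| = 27.80 ✓; ∠(VB, BA) = 90.00° ✓; |BA| = 20.90 ✓; ∠(BA, AN) = 90.00° ✓; |AN| = 17.30 ✓; ∠(AN, NR) = 90.00° ✓; |NR| = 16.60 ✗.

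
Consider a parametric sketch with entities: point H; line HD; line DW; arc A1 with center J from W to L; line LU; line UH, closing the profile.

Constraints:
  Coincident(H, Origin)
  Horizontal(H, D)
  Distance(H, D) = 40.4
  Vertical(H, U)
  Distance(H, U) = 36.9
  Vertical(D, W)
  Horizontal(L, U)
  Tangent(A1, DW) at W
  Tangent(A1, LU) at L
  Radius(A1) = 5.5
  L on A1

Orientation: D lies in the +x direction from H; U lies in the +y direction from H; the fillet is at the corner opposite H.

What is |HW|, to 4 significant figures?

51.17

H is at the origin; H and D share the same y with |HD| = 40.4 and D on the +x side, so D = (40.40, 0.000). HU is vertical with |HU| = 36.9 and U on the +y side, so U = (0.000, 36.90). The virtual corner opposite H is at (40.40, 36.90). Tangency of A1 to DW means the radius JW is perpendicular to DW and tangency of A1 to LU means the radius JL is perpendicular to LU, with radius 5.5, so the center J sits 5.5 in from both sides at J = (34.90, 31.40). That places the tangent points at W = (40.40, 31.40) on DW and L = (34.90, 36.90) on LU. Then |HW| = |W − H| = 51.17.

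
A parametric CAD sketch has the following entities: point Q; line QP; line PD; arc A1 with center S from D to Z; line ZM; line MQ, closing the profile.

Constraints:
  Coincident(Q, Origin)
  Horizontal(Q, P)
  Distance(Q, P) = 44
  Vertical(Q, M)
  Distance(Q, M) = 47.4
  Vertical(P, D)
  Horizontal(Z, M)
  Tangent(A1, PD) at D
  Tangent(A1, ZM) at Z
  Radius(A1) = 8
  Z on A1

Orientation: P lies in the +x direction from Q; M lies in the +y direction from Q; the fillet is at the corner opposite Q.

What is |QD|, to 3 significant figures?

59.1

Q is at the origin; QP is horizontal with |QP| = 44.0 and P on the +x side, so P = (44.0, 0.00). QM is vertical with |QM| = 47.4 and M on the +y side, so M = (0.00, 47.4). The virtual corner opposite Q is at (44.0, 47.4). Since A1 is tangent to PD there, SD ⟂ PD and tangency of A1 to ZM means the radius SZ is perpendicular to ZM, with radius 8.0, so the center S sits 8.0 in from both sides at S = (36.0, 39.4). That places the tangent points at D = (44.0, 39.4) on PD and Z = (36.0, 47.4) on ZM. Then |QD| = |D − Q| = 59.1.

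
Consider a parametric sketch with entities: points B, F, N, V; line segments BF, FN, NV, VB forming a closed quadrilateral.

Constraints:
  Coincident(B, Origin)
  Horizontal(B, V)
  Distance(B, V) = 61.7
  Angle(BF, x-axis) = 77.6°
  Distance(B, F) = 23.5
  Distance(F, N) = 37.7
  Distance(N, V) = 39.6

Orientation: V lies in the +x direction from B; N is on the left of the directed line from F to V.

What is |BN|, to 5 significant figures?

53.271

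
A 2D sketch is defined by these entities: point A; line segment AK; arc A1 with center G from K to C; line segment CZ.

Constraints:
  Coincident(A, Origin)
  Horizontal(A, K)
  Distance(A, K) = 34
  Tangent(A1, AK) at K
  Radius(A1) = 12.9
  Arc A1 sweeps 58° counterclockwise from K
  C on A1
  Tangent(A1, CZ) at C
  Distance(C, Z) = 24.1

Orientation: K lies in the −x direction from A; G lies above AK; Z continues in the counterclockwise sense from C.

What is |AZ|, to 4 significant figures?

28.43

On A1, K sits at bearing -90° from G; a 58° counterclockwise sweep puts C at bearing -32°, so C = G + 12.9·(cos -32°, sin -32°) = (-23.06, 6.064). Since A1 is tangent to CZ there, GC ⟂ CZ, so CZ runs along (−sin -32°, cos -32°); with |CZ| = 24.1, Z = (-10.29, 26.50). Then |AZ| = |Z − A| = 28.43.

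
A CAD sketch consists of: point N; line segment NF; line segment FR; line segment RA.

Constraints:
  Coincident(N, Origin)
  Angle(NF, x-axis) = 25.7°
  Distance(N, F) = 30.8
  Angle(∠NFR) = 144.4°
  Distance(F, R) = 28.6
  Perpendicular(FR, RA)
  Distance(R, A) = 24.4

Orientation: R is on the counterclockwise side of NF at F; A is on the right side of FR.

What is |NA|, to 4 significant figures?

68.33

N is at the origin; NF runs at 25.7° with length 30.8, so F = 30.8·(cos 25.7°, sin 25.7°) = (27.75, 13.36). ∠NFR = 144.4°, so FR runs at 25.7° + (180° − 144.4°) = 61.30° from the x-axis; with |FR| = 28.6, R = F + 28.6·(cos 61.30°, sin 61.30°) = (41.49, 38.44). The perpendicularity gives RA at right angles to FR; with |RA| = 24.4 on the right of FR, A = R + 24.4·(0.8771, -0.4802) = (62.89, 26.73). Then |NA| = |A − N| = 68.33.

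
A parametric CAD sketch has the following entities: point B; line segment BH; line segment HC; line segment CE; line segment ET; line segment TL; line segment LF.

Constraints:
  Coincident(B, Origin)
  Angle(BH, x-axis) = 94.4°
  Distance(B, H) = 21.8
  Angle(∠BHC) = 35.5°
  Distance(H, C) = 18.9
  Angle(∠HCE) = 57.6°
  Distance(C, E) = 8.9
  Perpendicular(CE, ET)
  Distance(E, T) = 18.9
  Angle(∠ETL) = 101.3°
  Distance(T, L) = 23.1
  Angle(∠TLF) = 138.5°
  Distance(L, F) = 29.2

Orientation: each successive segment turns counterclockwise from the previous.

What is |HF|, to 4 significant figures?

49.64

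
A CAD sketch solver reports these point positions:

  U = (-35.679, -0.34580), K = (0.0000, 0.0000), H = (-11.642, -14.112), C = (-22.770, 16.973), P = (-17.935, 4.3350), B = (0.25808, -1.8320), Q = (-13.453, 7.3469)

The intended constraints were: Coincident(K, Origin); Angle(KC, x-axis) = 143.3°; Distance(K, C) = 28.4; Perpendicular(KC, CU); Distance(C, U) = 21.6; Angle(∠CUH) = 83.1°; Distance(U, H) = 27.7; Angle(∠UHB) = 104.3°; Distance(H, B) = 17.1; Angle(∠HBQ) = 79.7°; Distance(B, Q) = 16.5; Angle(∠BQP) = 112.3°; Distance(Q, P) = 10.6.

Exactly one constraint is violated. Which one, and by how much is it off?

Distance(Q, P) = 10.6 — off by 5.20.

K = (0.00, 0.00) ✓; KC at 143.3° ✓; |KC| = 28.40 ✓; ∠(KC, CU) = 90.00° ✓; |CU| = 21.60 ✓; ∠CUH = 83.10° ✓; |UH| = 27.70 ✓; ∠UHB = 104.3° ✓; |HB| = 17.10 ✓; ∠HBQ = 79.70° ✓; |BQ| = 16.50 ✓; ∠BQP = 112.3° ✓; |QP| = 5.400 ✗.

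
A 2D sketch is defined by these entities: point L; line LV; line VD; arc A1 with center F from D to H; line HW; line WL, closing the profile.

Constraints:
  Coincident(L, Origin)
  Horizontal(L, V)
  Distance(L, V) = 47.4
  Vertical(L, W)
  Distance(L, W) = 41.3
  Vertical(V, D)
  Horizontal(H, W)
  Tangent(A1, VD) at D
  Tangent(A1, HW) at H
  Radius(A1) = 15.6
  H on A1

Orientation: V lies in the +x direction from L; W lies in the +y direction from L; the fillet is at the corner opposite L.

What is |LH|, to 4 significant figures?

52.12

L is at the origin; LV is horizontal with |LV| = 47.4 and V on the +x side, so V = (47.40, 0.000). LW is vertical with |LW| = 41.3 and W on the +y side, so W = (0.000, 41.30). The virtual corner opposite L is at (47.40, 41.30). The tangent condition forces FD to be normal to VD and tangency of A1 to HW means the radius FH is perpendicular to HW, with radius 15.6, so the center F sits 15.6 in from both sides at F = (31.80, 25.70). That places the tangent points at D = (47.40, 25.70) on VD and H = (31.80, 41.30) on HW. Then |LH| = |H − L| = 52.12.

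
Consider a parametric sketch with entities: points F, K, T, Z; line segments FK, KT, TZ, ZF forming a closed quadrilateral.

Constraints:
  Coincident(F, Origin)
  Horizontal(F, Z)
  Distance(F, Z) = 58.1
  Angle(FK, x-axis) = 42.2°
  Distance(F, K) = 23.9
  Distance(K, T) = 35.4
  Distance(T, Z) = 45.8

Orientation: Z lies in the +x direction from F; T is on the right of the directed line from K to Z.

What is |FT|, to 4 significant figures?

25.46

Checks: |KT| = 35.40 ✓; |TZ| = 45.80 ✓.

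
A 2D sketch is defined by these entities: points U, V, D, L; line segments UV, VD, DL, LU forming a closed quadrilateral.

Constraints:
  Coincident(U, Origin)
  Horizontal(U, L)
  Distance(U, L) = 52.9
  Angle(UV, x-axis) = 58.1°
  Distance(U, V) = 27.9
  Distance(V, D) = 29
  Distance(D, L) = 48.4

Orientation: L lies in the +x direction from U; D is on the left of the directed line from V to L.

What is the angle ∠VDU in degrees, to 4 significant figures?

5.561°

Checks: |UL| = 52.90 ✓; |UV| = 27.90 ✓; |VD| = 29.00 ✓; |DL| = 48.40 ✓.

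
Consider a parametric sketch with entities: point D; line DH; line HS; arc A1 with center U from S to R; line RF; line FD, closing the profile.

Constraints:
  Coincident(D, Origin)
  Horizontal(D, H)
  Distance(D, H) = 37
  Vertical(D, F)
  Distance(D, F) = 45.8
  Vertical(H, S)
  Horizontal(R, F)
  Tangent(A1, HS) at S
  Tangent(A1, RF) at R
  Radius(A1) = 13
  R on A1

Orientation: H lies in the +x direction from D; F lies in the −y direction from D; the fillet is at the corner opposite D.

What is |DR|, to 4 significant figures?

51.71

The virtual corner opposite D is at (37.00, -45.80). Since A1 is tangent to HS there, US ⟂ HS and tangency of A1 to RF means the radius UR is perpendicular to RF, with radius 13.0, so the center U sits 13.0 in from both sides at U = (24.00, -32.80). That places the tangent points at S = (37.00, -32.80) on HS and R = (24.00, -45.80) on RF. Then |DR| = |R − D| = 51.71.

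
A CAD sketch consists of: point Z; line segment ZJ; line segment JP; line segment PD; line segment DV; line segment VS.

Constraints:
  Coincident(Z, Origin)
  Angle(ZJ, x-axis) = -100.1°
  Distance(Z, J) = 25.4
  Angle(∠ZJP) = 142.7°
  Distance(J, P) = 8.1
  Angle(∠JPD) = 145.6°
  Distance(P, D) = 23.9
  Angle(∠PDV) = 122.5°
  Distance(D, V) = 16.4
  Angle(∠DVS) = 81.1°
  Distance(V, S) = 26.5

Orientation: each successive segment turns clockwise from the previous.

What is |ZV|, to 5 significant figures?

49.647

Z is at the origin; ZJ runs at -100.1° with length 25.4, so J = (-4.4543, -25.006). ∠ZJP = 142.7° gives JP at -137.40° from the x-axis; with |JP| = 8.1, P = (-10.417, -30.489). ∠JPD = 145.6° gives PD at -171.80° from the x-axis; with |PD| = 23.9, D = (-34.072, -33.898). ∠PDV = 122.5° gives DV at 130.70° from the x-axis; with |DV| = 16.4, V = (-44.767, -21.465). Then |ZV| = |V − Z| = 49.647.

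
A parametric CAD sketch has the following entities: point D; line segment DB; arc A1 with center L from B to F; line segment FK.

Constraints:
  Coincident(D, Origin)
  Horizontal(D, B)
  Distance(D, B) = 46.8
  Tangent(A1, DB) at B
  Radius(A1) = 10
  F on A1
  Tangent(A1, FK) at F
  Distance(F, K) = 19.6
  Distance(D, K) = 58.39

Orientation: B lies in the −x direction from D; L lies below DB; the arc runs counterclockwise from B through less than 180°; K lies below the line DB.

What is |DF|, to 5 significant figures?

57.743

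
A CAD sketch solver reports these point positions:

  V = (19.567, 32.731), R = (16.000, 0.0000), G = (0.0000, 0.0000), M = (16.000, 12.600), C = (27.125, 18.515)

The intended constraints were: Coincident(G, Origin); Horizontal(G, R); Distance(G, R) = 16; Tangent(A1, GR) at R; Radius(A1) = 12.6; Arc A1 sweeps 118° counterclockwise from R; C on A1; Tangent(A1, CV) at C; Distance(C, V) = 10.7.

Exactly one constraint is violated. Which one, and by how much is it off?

Distance(C, V) = 10.7 — off by 5.40.

G = (0.00, 0.00) ✓; G.y = 0.00, R.y = 0.00 ✓; |GR| = 16.00 ✓; ∠(MR, RG) = 90.00° ✓; |MR| = 12.60 ✓; bearing(M→C) − bearing(M→R) = 118.0° ✓; |MC| = 12.60 ✓; ∠(MC, CV) = 90.00° ✓; |CV| = 16.10 ✗.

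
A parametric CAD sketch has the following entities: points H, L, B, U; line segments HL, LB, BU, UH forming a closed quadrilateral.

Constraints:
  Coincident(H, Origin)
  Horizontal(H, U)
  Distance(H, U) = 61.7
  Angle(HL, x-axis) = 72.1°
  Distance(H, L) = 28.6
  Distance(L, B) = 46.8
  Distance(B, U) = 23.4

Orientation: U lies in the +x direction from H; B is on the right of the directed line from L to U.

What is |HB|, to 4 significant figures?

40.47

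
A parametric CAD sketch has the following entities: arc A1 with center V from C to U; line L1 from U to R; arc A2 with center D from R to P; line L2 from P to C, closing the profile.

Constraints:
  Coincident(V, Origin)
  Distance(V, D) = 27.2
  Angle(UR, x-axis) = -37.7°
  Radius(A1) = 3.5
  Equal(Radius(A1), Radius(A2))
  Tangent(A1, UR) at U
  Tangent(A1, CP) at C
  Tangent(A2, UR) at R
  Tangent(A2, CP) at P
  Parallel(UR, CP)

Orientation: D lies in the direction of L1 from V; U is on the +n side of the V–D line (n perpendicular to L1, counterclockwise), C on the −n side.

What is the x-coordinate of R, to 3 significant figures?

23.7

Tangency of A1 to both parallel lines with radius 3.5 puts U and C at V ± 3.5·n: U = (2.14, 2.77), C = (-2.14, -2.77). Equal radii place R and P the same way about D: R = D + 3.5·n = (23.7, -13.9), P = D − 3.5·n = (19.4, -19.4). So R.x = 23.7.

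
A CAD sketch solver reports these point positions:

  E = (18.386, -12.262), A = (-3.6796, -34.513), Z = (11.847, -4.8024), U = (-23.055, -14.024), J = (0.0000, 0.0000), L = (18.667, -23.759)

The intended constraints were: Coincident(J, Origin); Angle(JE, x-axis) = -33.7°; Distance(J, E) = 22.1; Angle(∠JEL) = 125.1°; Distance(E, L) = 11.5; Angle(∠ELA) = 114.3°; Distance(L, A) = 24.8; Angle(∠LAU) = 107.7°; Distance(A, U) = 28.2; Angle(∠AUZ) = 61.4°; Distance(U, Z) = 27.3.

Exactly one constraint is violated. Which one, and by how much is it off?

Distance(U, Z) = 27.3 — off by 8.80.

J = (0.00, 0.00) ✓; JE at -33.70° ✓; |JE| = 22.10 ✓; ∠JEL = 125.1° ✓; |EL| = 11.50 ✓; ∠ELA = 114.3° ✓; |LA| = 24.80 ✓; ∠LAU = 107.7° ✓; |AU| = 28.20 ✓; ∠AUZ = 61.40° ✓; |UZ| = 36.10 ✗.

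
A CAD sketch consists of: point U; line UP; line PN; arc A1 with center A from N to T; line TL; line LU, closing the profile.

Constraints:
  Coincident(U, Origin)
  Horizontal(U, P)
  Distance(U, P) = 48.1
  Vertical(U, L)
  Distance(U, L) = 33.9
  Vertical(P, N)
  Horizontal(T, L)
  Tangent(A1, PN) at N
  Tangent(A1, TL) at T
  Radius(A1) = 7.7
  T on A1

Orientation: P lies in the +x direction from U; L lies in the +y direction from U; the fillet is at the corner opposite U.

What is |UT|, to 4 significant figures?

52.74

The virtual corner opposite U is at (48.10, 33.90). The tangent condition forces AN to be normal to PN and tangency of A1 to TL means the radius AT is perpendicular to TL, with radius 7.7, so the center A sits 7.7 in from both sides at A = (40.40, 26.20). That places the tangent points at N = (48.10, 26.20) on PN and T = (40.40, 33.90) on TL. Then |UT| = |T − U| = 52.74.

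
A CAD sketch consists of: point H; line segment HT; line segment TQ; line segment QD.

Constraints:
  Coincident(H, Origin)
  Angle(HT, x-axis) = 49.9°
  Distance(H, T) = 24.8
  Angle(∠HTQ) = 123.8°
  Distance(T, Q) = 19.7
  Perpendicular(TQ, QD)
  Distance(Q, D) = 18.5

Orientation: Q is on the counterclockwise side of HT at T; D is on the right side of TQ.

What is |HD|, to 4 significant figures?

51.49

H is at the origin; HT runs at 49.9° with length 24.8, so T = 24.8·(cos 49.9°, sin 49.9°) = (15.97, 18.97). ∠HTQ = 123.8°, so TQ runs at 49.9° + (180° − 123.8°) = 106.1° from the x-axis; with |TQ| = 19.7, Q = T + 19.7·(cos 106.1°, sin 106.1°) = (10.51, 37.90). The perpendicularity gives QD at right angles to TQ; with |QD| = 18.5 on the right of TQ, D = Q + 18.5·(0.9608, 0.2773) = (28.29, 43.03). Then |HD| = |D − H| = 51.49.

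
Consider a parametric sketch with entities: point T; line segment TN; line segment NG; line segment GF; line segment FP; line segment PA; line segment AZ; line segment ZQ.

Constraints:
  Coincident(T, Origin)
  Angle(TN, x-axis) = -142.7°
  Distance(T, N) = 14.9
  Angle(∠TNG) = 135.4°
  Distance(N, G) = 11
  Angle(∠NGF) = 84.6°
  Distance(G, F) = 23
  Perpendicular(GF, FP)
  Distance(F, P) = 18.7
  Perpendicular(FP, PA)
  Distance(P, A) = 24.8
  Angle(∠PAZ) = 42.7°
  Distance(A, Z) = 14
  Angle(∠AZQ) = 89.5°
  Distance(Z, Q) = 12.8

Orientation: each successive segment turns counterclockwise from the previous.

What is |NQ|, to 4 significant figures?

17.82

T is at the origin; TN runs at -142.7° with length 14.9, so N = (-11.85, -9.029). ∠TNG = 135.4° gives NG at -98.10° from the x-axis; with |NG| = 11.0, G = (-13.40, -19.92). ∠NGF = 84.6° gives GF at -2.700° from the x-axis; with |GF| = 23.0, F = (9.572, -21.00). GF is perpendicular to FP, so FP runs at 87.30°; with |FP| = 18.7, P = (10.45, -2.324). FP ⟂ PA, so PA runs at 177.3°; with |PA| = 24.8, A = (-14.32, -1.155). ∠PAZ = 42.7° gives AZ at -45.40° from the x-axis; with |AZ| = 14.0, Z = (-4.489, -11.12). ∠AZQ = 89.5° gives ZQ at 45.10° from the x-axis; with |ZQ| = 12.8, Q = (4.546, -2.057). Then |NQ| = |Q − N| = 17.82.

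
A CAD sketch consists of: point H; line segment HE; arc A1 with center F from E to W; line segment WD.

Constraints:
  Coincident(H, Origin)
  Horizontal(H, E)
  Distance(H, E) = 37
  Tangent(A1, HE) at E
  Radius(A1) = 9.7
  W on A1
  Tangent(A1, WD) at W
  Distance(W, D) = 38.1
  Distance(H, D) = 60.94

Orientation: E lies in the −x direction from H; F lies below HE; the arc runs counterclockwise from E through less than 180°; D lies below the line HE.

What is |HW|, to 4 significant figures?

47.95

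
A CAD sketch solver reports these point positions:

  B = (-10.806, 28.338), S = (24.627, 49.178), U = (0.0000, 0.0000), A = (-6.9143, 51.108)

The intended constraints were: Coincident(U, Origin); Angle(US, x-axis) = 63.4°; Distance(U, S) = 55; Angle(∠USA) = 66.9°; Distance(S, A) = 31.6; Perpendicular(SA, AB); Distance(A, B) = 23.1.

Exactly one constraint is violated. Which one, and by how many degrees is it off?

Perpendicular(SA, AB) — off by 6.20°.

U = (0.00, 0.00) ✓; US at 63.40° ✓; |US| = 55.00 ✓; ∠USA = 66.90° ✓; |SA| = 31.60 ✓; ∠(SA, AB) = 83.80° ✗; |AB| = 23.10 ✓.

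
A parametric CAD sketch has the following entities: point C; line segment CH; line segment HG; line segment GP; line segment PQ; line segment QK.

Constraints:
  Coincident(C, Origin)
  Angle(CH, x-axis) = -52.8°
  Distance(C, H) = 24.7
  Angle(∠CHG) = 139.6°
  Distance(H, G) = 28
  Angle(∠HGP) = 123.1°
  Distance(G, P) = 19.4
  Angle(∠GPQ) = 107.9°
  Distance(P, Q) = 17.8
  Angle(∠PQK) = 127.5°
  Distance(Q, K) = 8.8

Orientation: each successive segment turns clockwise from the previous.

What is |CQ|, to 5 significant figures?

48.299

C is at the origin; CH runs at -52.8° with length 24.7, so H = (14.934, -19.674). ∠CHG = 139.6° gives HG at -93.200° from the x-axis; with |HG| = 28.0, G = (13.371, -47.631). ∠HGP = 123.1° gives GP at -150.10° from the x-axis; with |GP| = 19.4, P = (-3.4472, -57.301). ∠GPQ = 107.9° gives PQ at 137.80° from the x-axis; with |PQ| = 17.8, Q = (-16.634, -45.345). Then |CQ| = |Q − C| = 48.299.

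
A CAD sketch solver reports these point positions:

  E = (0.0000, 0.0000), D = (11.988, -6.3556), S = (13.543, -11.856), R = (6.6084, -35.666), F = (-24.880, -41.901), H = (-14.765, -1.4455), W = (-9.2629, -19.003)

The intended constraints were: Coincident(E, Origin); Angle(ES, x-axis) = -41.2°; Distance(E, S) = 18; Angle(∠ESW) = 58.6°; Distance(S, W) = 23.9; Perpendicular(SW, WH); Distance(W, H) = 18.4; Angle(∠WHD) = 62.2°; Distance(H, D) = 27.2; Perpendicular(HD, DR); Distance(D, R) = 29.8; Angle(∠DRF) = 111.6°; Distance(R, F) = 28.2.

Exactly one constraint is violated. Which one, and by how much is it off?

Distance(R, F) = 28.2 — off by 3.90.

E = (0.00, 0.00) ✓; ES at -41.20° ✓; |ES| = 18.00 ✓; ∠ESW = 58.60° ✓; |SW| = 23.90 ✓; ∠(SW, WH) = 90.00° ✓; |WH| = 18.40 ✓; ∠WHD = 62.20° ✓; |HD| = 27.20 ✓; ∠(HD, DR) = 90.00° ✓; |DR| = 29.80 ✓; ∠DRF = 111.6° ✓; |RF| = 32.10 ✗.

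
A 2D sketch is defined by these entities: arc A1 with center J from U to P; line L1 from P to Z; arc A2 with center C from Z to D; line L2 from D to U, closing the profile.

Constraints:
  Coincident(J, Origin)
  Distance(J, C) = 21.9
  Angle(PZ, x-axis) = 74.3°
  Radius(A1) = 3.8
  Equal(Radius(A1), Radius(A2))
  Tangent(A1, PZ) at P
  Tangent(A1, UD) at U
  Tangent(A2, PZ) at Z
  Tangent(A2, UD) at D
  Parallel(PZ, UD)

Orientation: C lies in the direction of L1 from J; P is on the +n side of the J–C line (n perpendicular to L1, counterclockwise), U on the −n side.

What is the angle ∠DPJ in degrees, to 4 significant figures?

70.86°

The slot axis is L1's direction at 74.3°, so u = (cos 74.3°, sin 74.3°) = (0.2706, 0.9627) and n = (−sin 74.3°, cos 74.3°) = (-0.9627, 0.2706). J is at the origin and C lies 21.9 along u from J, so C = 21.9·u = (5.926, 21.08). Tangency of A1 to both parallel lines with radius 3.8 puts P and U at J ± 3.8·n: P = (-3.658, 1.028), U = (3.658, -1.028). Equal radii place Z and D the same way about C: Z = C + 3.8·n = (2.268, 22.11), D = C − 3.8·n = (9.584, 20.05). Then cos ∠DPJ = PD·PJ / (|PD||PJ|), giving 70.86°.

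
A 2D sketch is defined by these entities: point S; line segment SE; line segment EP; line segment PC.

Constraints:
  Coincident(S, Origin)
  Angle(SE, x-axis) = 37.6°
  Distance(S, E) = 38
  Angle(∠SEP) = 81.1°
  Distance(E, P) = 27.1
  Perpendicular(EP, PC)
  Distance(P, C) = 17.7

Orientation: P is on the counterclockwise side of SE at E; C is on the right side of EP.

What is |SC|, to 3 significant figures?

59.2

S is at the origin; SE runs at 37.6° with length 38.0, so E = 38.0·(cos 37.6°, sin 37.6°) = (30.1, 23.2). ∠SEP = 81.1°, so EP runs at 37.6° + (180° − 81.1°) = 136° from the x-axis; with |EP| = 27.1, P = E + 27.1·(cos 136°, sin 136°) = (10.4, 41.8). EP ⟂ PC; with |PC| = 17.7 on the right of EP, C = P + 17.7·(0.688, 0.725) = (22.6, 54.7). Then |SC| = |C − S| = 59.2.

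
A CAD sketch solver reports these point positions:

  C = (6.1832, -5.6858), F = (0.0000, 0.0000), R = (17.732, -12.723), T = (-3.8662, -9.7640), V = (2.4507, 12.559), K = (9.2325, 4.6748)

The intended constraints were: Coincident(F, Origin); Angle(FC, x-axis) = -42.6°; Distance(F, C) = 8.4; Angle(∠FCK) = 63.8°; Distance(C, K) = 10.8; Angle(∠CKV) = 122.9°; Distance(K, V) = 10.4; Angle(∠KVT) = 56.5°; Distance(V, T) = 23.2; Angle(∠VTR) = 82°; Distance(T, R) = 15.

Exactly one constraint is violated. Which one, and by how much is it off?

Distance(T, R) = 15 — off by 6.80.

F = (0.00, 0.00) ✓; FC at -42.60° ✓; |FC| = 8.400 ✓; ∠FCK = 63.80° ✓; |CK| = 10.80 ✓; ∠CKV = 122.9° ✓; |KV| = 10.40 ✓; ∠KVT = 56.50° ✓; |VT| = 23.20 ✓; ∠VTR = 82.00° ✓; |TR| = 21.80 ✗.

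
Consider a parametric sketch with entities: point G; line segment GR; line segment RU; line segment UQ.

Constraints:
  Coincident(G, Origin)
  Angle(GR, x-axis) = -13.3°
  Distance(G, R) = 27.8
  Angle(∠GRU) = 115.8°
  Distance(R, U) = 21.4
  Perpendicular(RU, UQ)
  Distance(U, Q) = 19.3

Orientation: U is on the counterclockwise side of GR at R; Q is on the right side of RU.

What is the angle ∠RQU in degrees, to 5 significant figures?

47.954°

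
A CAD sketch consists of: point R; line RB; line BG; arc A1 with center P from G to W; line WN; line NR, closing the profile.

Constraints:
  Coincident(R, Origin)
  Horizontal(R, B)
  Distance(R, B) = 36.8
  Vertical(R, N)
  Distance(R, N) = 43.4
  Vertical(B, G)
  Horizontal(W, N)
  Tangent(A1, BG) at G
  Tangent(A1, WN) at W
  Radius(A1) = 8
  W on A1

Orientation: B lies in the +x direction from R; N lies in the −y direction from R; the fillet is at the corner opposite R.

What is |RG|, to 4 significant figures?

51.06

R is at the origin; R and B share the same y with |RB| = 36.8 and B on the +x side, so B = (36.80, 0.000). R and N share the same x with |RN| = 43.4 and N on the −y side, so N = (0.000, -43.40). The virtual corner opposite R is at (36.80, -43.40). Tangency of A1 to BG means the radius PG is perpendicular to BG and since A1 is tangent to WN there, PW ⟂ WN, with radius 8.0, so the center P sits 8.0 in from both sides at P = (28.80, -35.40). That places the tangent points at G = (36.80, -35.40) on BG and W = (28.80, -43.40) on WN. Then |RG| = |G − R| = 51.06.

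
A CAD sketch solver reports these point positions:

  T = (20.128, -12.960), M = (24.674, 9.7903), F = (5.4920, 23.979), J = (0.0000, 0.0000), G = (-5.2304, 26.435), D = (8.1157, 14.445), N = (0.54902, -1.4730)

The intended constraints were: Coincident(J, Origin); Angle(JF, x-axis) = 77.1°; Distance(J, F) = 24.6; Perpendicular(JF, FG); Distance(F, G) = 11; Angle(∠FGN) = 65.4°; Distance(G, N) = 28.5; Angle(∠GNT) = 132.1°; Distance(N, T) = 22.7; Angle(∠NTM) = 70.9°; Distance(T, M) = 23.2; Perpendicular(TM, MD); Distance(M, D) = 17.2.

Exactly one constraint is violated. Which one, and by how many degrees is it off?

Perpendicular(TM, MD) — off by 4.40°.

J = (0.00, 0.00) ✓; JF at 77.10° ✓; |JF| = 24.60 ✓; ∠(JF, FG) = 90.00° ✓; |FG| = 11.00 ✓; ∠FGN = 65.40° ✓; |GN| = 28.50 ✓; ∠GNT = 132.1° ✓; |NT| = 22.70 ✓; ∠NTM = 70.90° ✓; |TM| = 23.20 ✓; ∠(TM, MD) = 85.60° ✗; |MD| = 17.20 ✓.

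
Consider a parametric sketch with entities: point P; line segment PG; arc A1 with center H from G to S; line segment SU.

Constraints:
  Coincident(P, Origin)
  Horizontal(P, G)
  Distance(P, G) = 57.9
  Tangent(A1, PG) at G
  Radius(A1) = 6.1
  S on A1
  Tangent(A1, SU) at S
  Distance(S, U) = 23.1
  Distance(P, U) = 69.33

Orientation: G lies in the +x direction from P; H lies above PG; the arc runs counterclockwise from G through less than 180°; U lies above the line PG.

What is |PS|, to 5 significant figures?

64.313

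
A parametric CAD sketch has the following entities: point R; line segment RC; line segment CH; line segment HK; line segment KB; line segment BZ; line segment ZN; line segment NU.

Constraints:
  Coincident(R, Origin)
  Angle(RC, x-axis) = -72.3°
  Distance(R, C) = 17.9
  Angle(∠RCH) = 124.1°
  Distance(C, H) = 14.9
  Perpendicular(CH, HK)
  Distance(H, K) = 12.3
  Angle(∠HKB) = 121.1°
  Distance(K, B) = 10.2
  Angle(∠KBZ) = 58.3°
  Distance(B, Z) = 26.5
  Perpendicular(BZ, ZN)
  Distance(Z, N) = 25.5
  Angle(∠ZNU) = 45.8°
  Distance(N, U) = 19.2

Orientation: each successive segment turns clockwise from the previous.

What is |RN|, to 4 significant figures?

48.10

R is at the origin; RC runs at -72.3° with length 17.9, so C = (5.442, -17.05). ∠RCH = 124.1° gives CH at -128.2° from the x-axis; with |CH| = 14.9, H = (-3.772, -28.76). CH is perpendicular to HK, so HK runs at 141.8°; with |HK| = 12.3, K = (-13.44, -21.16). ∠HKB = 121.1° gives KB at 82.90° from the x-axis; with |KB| = 10.2, B = (-12.18, -11.03). ∠KBZ = 58.3° gives BZ at -38.80° from the x-axis; with |BZ| = 26.5, Z = (8.475, -27.64). BZ is perpendicular to ZN, so ZN runs at -128.8°; with |ZN| = 25.5, N = (-7.503, -47.51). Then |RN| = |N − R| = 48.10.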